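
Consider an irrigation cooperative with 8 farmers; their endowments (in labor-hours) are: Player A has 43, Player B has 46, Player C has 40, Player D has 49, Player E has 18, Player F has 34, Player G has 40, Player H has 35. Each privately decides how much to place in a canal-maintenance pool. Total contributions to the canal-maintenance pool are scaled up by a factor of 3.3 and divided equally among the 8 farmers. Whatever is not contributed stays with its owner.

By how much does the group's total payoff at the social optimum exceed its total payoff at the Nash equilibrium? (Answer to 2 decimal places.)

The private return per contributed unit is 3.3/8 = 0.4125 < 1 for every player regardless of endowment, so the Nash equilibrium is zero contribution and the group total is Σ E_j = 43 + 46 + 40 + 49 + 18 + 34 + 40 + 35 = 305.
Each contributed unit returns 3.300 to the group, so the social optimum is full contribution by everyone: group total = 3.300 × 305 = 1006.50.
Efficiency loss = (3.300 − 1) × 305 = 701.50.

701.50 labor-hours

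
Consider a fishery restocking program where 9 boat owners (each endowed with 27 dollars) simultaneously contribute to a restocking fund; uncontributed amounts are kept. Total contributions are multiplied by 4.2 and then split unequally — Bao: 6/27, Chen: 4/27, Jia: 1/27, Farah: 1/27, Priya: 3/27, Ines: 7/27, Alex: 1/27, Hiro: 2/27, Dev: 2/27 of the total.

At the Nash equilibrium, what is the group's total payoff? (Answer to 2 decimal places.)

For player j, contributing a unit is worthwhile iff 4.2 × (j's share) ≥ 1, i.e. iff j's share is at least 0.2381.
Only Ines (7/27) clears that bar, contributing 27; the remaining 8 contribute 0. Total contributed: 27.
The restocking fund pays out 4.2 × 27 = 113.40 in total (split across the unequal shares, but the aggregate is all that matters for the group sum).
The 8 free-riders keep 27 each, adding 216. Group total = 216 + 113.40 = 329.40.

329.40 dollars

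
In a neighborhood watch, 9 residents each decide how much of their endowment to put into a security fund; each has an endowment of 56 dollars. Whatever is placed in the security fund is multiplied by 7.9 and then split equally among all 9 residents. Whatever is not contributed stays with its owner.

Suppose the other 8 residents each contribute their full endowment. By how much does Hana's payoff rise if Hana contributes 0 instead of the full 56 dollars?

Switching from a contribution of 56 to 0 lets Hana keep an extra 56 dollars, but lowers the security fund by 56, which costs Hana their own share of that drop: 7.9/9 × 56 = 49.16.
Net gain = 56 − 49.16 = 6.84. The private return per contributed unit (0.8778) is below 1, so free-riding is indeed the best response regardless of what the others do.

6.84 dollars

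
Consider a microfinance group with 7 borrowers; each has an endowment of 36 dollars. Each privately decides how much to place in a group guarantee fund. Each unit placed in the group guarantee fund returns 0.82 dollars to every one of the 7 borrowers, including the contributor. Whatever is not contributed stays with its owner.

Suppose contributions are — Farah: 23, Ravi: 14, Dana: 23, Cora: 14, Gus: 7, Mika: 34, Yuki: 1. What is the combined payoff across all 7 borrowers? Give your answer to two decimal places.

801.84 dollars

Total contributed: 23 + 14 + 23 + 14 + 7 + 34 + 1 = 116; total kept: 7 × 36 − 116 = 136.
The group guarantee fund pays out 0.82 × 7 × 116 = 665.84 in aggregate.
Group total = 136 + 665.84 = 801.84.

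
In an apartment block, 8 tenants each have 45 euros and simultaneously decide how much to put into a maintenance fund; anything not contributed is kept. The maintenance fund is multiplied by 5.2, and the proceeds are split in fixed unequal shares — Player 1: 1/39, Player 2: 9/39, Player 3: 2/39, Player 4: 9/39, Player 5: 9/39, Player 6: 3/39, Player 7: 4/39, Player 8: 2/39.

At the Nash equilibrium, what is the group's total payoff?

Player j's private return per contributed unit is 5.2 × (j's share). Contributing is weakly dominant for j when that share is at least 1/5.2 = 0.1923, and contributing 0 is dominant otherwise.
Player 2, Player 4 and Player 5 clear that bar, contributing 45 each; the remaining 5 contribute 0. Total contributed: 135.
The maintenance fund pays out 5.2 × 135 = 702.00 in total (split across the unequal shares, but the aggregate is all that matters for the group sum).
The 5 free-riders keep 45 each, adding 225. Group total = 225 + 702.00 = 927.00.

927.00 euros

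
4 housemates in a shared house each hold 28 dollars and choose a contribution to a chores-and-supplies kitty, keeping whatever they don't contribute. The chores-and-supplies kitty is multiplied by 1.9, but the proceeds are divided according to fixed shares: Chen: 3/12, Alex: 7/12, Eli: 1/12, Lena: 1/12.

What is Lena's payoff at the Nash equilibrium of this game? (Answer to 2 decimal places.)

A player with share s gets back 1.9·s per unit contributed, so full contribution is dominant for anyone with s > 1/1.9 = 0.5263 and zero contribution is dominant for anyone below.
Alex alone (share 7/12) is above the threshold, contributing 28; the remaining 3 contribute 0. Total contributed: 28.
Lena keeps 28 and receives 1.9 × 28 × 1/12 = 4.43 from the chores-and-supplies kitty, for a payoff of 32.43.

32.43 dollars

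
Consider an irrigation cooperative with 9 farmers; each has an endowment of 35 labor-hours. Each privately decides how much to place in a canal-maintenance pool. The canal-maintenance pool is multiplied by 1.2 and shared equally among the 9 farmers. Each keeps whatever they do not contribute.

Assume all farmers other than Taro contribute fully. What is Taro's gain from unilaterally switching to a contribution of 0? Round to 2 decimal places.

Switching from a contribution of 35 to 0 lets Taro keep an extra 35 labor-hours, but lowers the canal-maintenance pool by 35, which costs Taro their own share of that drop: 1.2/9 × 35 = 4.67.
Net gain = 35 − 4.67 = 30.33. The private return per contributed unit (0.1333) is below 1, so free-riding is indeed the best response regardless of what the others do.

30.33 labor-hours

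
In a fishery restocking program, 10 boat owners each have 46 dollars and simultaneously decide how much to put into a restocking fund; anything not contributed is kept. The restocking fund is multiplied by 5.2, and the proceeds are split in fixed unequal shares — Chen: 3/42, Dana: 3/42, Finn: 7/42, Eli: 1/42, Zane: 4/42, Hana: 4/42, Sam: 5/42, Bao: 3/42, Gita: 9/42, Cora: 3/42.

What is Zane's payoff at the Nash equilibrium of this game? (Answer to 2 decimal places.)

68.78 dollars

Each unit j contributes comes back to j as 5.2 × (j's share), so j prefers to contribute only if that share exceeds 1/5.2 = 0.1923; otherwise keeping the unit dominates.
Gita alone (share 9/42) is above the threshold, contributing 46; the remaining 9 contribute 0. Total contributed: 46.
Zane keeps 46 and receives 5.2 × 46 × 4/42 = 22.78 from the restocking fund, for a payoff of 68.78.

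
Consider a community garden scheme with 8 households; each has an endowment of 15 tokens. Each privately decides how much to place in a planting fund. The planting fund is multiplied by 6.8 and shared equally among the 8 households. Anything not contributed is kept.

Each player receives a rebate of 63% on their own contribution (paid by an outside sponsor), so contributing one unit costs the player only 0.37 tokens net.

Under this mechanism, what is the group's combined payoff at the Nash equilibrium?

891.60 tokens

Under the mechanism each unit contributed yields (6.8/8) / 0.37 = 2.2973 back to its contributor per unit of net cost, which exceeds 1, making full contribution the dominant choice for everyone.
At the Nash equilibrium everyone contributes 15. Group total payoff = 8 × (15 × 0.63 + 6.8 × 15) = 891.60.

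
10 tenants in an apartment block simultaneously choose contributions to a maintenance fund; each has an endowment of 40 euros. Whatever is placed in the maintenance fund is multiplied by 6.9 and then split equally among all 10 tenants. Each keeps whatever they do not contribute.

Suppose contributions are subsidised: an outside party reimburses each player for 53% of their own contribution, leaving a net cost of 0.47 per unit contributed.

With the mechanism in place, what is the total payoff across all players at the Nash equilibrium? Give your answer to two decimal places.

The effective private return per unit is now (6.9/10) / 0.47 = 1.4681 > 1, so every player's dominant strategy flips to full contribution.
At the Nash equilibrium everyone contributes 40. Group total payoff = 10 × (40 × 0.53 + 6.9 × 40) = 2972.00.

2972.00 euros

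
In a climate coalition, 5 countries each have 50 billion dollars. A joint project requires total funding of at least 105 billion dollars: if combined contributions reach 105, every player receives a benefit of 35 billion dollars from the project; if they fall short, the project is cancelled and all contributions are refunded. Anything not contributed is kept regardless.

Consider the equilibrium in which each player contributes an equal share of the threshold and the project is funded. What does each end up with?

Equal share of the threshold: 105/5 = 21.
At this profile no one gains by cutting their contribution: any cut drops the total below 105, the project is cancelled, contributions are refunded, and the deviator ends with 50, which is less than 50 − 21 + 35 = 64. Contributing more than 21 just wastes the excess. So contributing exactly 21 is a best response.
Each player's payoff: 50 − 21 + 35 = 64.

64 billion dollars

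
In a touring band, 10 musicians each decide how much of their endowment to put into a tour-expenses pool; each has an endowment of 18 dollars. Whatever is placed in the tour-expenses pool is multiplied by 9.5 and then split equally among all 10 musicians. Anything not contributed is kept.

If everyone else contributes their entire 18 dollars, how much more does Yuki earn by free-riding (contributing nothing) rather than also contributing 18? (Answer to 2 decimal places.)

0.90 dollars

Switching from a contribution of 18 to 0 lets Yuki keep an extra 18 dollars, but lowers the tour-expenses pool by 18, which costs Yuki their own share of that drop: 9.5/10 × 18 = 17.10.
Net gain = 18 − 17.10 = 0.90. The private return per contributed unit (0.9500) is below 1, so free-riding is indeed the best response regardless of what the others do.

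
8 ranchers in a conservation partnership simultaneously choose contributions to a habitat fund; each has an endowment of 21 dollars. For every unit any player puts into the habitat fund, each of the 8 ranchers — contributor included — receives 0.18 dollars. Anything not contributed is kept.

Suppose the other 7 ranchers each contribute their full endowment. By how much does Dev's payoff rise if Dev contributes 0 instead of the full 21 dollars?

Switching from a contribution of 21 to 0 lets Dev keep an extra 21 dollars, but lowers the habitat fund by 21, which costs Dev their own share of that drop: 0.18 × 21 = 3.78.
Net gain = 21 − 3.78 = 17.22. The private return per contributed unit (0.18) is below 1, so free-riding is indeed the best response regardless of what the others do.

17.22 dollars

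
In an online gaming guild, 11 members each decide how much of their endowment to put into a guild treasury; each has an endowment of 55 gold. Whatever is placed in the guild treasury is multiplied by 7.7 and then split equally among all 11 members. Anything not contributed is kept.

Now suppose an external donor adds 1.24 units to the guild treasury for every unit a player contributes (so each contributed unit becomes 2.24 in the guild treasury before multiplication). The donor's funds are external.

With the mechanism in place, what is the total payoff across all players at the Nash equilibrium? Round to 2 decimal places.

Under the mechanism each unit contributed yields 7.7 × 2.24 / 11 = 1.5680 back to its contributor per unit of net cost, which exceeds 1, making full contribution the dominant choice for everyone.
So the Nash equilibrium is full contribution by all 11; the group earns 7.7 × 2.24 × 605 = 10435.04.

10435.04 gold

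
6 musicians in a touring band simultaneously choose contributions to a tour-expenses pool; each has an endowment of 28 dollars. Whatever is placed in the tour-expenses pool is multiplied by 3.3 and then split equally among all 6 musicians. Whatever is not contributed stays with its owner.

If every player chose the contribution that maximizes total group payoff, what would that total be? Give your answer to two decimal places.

554.40 dollars

Each contributed unit returns 3.300 to the group as a whole (0.5500 to each of 6 players), which exceeds 1, so the social optimum is full contribution: group total = 3.300 × 168 = 554.40.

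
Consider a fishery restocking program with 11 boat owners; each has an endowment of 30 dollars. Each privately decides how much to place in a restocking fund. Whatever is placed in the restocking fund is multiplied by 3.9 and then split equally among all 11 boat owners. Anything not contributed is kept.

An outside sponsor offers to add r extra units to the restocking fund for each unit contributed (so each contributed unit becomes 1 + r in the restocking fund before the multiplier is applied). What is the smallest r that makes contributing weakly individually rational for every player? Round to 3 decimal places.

With matching at rate r, one contributed unit becomes (1 + r) in the restocking fund and returns 3.9 × (1 + r) / 11 to the contributor.
Setting this equal to 1: 1 + r = 11/3.9 = 2.8205.
So the minimum matching rate is r = 2.8205 − 1 = 1.821.

1.821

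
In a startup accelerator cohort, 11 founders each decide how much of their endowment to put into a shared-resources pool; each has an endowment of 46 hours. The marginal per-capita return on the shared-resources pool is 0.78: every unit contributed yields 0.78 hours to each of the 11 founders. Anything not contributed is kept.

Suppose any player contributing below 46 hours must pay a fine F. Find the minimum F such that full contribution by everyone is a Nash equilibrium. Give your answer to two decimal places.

10.12 hours

Given the others contribute fully, the best deviation is to contribute 0 (any partial contribution still incurs the fine and gives up units whose private return 0.78 is below 1).
Deviating from 46 to 0 saves 46 hours but forfeits the deviator's share of the drop in the shared-resources pool: 0.78 × 46 = 35.88.
So the deviation gain is 46 − 35.88 = 10.12, and the fine must be at least 10.12 hours to wipe it out.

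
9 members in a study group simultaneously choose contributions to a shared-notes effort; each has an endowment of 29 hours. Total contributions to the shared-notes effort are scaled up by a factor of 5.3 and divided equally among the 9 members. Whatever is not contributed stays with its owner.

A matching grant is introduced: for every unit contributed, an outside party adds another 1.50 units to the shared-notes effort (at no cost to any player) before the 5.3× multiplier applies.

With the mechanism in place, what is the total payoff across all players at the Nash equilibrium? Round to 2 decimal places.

Under the mechanism each unit contributed yields 5.3 × 2.50 / 9 = 1.4722 back to its contributor per unit of net cost, which exceeds 1, making full contribution the dominant choice for everyone.
So the Nash equilibrium is full contribution by all 9; the group earns 5.3 × 2.50 × 261 = 3458.25.

3458.25 hours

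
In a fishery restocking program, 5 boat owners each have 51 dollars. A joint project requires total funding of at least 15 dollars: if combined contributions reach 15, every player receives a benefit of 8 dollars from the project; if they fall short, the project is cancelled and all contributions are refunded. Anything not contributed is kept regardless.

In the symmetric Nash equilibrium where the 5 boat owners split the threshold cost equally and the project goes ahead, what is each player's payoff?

Equal share of the threshold: 15/5 = 3.
At this profile no one gains by cutting their contribution: any cut drops the total below 15, the project is cancelled, contributions are refunded, and the deviator ends with 51, which is less than 51 − 3 + 8 = 56. Contributing more than 3 just wastes the excess. So contributing exactly 3 is a best response.
Each player's payoff: 51 − 3 + 8 = 56.

56 dollars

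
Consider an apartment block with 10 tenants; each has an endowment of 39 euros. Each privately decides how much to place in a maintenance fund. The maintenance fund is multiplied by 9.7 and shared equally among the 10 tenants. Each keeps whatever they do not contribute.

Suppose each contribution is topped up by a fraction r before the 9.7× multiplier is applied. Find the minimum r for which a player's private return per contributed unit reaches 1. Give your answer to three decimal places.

With matching at rate r, one contributed unit becomes (1 + r) in the maintenance fund and returns 9.7 × (1 + r) / 10 to the contributor.
Setting this equal to 1: 1 + r = 10/9.7 = 1.0309.
So the minimum matching rate is r = 1.0309 − 1 = 0.031.

0.031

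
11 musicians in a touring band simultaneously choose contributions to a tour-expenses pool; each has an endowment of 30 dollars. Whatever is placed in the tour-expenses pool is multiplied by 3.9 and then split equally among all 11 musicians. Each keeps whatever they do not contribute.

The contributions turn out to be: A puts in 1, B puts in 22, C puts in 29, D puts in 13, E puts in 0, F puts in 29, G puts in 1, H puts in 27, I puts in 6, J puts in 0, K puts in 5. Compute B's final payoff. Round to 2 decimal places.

55.15 dollars

Total contributed: 1 + 22 + 29 + 13 + 0 + 29 + 1 + 27 + 6 + 0 + 5 = 133.
Each receives 3.9 × 133 / 11 = 47.15 from the tour-expenses pool.
B keeps 30 − 22 = 8, so B's payoff is 8 + 47.15 = 55.15.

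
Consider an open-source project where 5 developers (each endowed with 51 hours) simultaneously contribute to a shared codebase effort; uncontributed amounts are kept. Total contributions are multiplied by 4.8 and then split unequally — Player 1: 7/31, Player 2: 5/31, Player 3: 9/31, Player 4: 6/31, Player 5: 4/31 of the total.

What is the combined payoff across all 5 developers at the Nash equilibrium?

A player with share s gets back 4.8·s per unit contributed, so full contribution is dominant for anyone with s > 1/4.8 = 0.2083 and zero contribution is dominant for anyone below.
Player 1 and Player 3 clear that bar, contributing 51 each; the remaining 3 contribute 0. Total contributed: 102.
The shared codebase effort pays out 4.8 × 102 = 489.60 in total (split across the unequal shares, but the aggregate is all that matters for the group sum).
The 3 free-riders keep 51 each, adding 153. Group total = 153 + 489.60 = 642.60.

642.60 hours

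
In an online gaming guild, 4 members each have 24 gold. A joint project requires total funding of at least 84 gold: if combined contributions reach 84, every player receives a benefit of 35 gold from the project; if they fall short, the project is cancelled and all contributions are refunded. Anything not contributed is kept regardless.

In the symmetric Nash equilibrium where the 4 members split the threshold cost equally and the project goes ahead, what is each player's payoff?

38 gold

Equal share of the threshold: 84/4 = 21.
At this profile no one gains by cutting their contribution: any cut drops the total below 84, the project is cancelled, contributions are refunded, and the deviator ends with 24, which is less than 24 − 21 + 35 = 38. Contributing more than 21 just wastes the excess. So contributing exactly 21 is a best response.
Each player's payoff: 24 − 21 + 35 = 38.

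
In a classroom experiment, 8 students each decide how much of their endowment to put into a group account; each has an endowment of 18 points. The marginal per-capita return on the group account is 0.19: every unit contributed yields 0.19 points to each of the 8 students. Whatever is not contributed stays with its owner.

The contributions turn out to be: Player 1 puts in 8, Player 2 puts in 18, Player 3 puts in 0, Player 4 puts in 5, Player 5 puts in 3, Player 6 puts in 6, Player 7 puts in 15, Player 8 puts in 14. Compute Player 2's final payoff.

Total contributed: 8 + 18 + 0 + 5 + 3 + 6 + 15 + 14 = 69.
Each receives 0.19 × 69 = 13.11 from the group account.
Player 2 keeps 18 − 18 = 0, so Player 2's payoff is 0 + 13.11 = 13.11.

13.11 points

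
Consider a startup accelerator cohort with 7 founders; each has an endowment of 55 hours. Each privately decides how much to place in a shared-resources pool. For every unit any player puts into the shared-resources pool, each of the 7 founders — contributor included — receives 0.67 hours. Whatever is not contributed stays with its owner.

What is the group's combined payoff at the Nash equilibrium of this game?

385.00 hours

The private return per contributed unit is 0.67 < 1, so contributing 0 is dominant for every player. At the Nash equilibrium everyone keeps their 55, and the group total is 7 × 55 = 385.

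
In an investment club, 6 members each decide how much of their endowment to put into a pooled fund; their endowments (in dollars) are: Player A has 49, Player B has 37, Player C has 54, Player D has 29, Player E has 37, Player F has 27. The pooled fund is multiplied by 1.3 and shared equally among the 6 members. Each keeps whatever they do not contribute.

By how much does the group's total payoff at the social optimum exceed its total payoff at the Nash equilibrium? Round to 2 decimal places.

The private return per contributed unit is 1.3/6 = 0.2167 < 1 for every player regardless of endowment, so the Nash equilibrium is zero contribution and the group total is Σ E_j = 49 + 37 + 54 + 29 + 37 + 27 = 233.
Each contributed unit returns 1.300 to the group, so the social optimum is full contribution by everyone: group total = 1.300 × 233 = 302.90.
Efficiency loss = (1.300 − 1) × 233 = 69.90.

69.90 dollars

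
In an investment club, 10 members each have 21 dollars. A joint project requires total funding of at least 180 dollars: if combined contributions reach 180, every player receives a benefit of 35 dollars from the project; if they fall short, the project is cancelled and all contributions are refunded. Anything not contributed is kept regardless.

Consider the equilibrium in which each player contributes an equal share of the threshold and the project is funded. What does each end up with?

Equal share of the threshold: 180/10 = 18.
At this profile no one gains by cutting their contribution: any cut drops the total below 180, the project is cancelled, contributions are refunded, and the deviator ends with 21, which is less than 21 − 18 + 35 = 38. Contributing more than 18 just wastes the excess. So contributing exactly 18 is a best response.
Each player's payoff: 21 − 18 + 35 = 38.

38 dollars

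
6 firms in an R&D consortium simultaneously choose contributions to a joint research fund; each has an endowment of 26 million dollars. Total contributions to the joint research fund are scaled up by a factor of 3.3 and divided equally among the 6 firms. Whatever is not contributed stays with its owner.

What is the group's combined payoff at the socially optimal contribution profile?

514.80 million dollars

Each contributed unit returns 3.300 to the group as a whole (0.5500 to each of 6 players), which exceeds 1, so the social optimum is full contribution: group total = 3.300 × 156 = 514.80.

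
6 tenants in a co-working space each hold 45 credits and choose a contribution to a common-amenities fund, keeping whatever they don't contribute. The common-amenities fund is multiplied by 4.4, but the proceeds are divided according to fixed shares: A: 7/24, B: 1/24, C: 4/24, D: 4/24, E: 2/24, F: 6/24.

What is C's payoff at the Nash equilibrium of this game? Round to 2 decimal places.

111.00 credits

For player j, contributing a unit is worthwhile iff 4.4 × (j's share) ≥ 1, i.e. iff j's share is at least 0.2273.
A and F clear that bar, contributing 45 each; the remaining 4 contribute 0. Total contributed: 90.
C keeps 45 and receives 4.4 × 90 × 4/24 = 66.00 from the common-amenities fund, for a payoff of 111.00.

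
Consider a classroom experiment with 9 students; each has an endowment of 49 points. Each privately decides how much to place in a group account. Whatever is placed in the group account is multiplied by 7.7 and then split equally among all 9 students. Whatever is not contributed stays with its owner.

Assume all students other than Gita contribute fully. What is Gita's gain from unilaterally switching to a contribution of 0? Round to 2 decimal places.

7.08 points

Switching from a contribution of 49 to 0 lets Gita keep an extra 49 points, but lowers the group account by 49, which costs Gita their own share of that drop: 7.7/9 × 49 = 41.92.
Net gain = 49 − 41.92 = 7.08. The private return per contributed unit (0.8556) is below 1, so free-riding is indeed the best response regardless of what the others do.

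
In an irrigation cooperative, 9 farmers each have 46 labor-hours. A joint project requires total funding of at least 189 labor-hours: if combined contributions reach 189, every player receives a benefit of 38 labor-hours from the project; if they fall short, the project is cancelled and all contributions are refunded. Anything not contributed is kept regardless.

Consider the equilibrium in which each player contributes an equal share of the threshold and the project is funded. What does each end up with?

Equal share of the threshold: 189/9 = 21.
At this profile no one gains by cutting their contribution: any cut drops the total below 189, the project is cancelled, contributions are refunded, and the deviator ends with 46, which is less than 46 − 21 + 38 = 63. Contributing more than 21 just wastes the excess. So contributing exactly 21 is a best response.
Each player's payoff: 46 − 21 + 38 = 63.

63 labor-hours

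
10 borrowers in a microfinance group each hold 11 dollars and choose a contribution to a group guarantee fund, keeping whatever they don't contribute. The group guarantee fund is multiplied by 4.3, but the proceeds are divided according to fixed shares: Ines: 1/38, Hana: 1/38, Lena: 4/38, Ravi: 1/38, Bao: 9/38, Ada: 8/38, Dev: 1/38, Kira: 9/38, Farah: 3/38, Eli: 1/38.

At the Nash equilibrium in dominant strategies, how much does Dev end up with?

13.49 dollars

A player with share s gets back 4.3·s per unit contributed, so full contribution is dominant for anyone with s > 1/4.3 = 0.2326 and zero contribution is dominant for anyone below.
Bao and Kira clear that bar, contributing 11 each; the remaining 8 contribute 0. Total contributed: 22.
Dev keeps 11 and receives 4.3 × 22 × 1/38 = 2.49 from the group guarantee fund, for a payoff of 13.49.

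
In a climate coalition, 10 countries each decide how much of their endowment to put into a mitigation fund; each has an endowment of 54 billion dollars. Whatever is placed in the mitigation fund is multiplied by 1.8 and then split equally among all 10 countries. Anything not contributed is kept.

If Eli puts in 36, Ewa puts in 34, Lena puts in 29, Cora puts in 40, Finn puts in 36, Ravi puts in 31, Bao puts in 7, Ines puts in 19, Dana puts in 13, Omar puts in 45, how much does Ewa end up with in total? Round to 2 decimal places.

Total contributed: 36 + 34 + 29 + 40 + 36 + 31 + 7 + 19 + 13 + 45 = 290.
Each receives 1.8 × 290 / 10 = 52.20 from the mitigation fund.
Ewa keeps 54 − 34 = 20, so Ewa's payoff is 20 + 52.20 = 72.20.

72.20 billion dollars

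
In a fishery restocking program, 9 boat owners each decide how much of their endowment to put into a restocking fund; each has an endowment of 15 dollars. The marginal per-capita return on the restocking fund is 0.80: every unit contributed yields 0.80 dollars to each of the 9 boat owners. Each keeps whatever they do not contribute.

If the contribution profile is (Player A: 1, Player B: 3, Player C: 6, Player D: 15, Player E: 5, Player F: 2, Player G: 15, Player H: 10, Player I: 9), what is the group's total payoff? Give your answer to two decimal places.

Total contributed: 1 + 3 + 6 + 15 + 5 + 2 + 15 + 10 + 9 = 66; total kept: 9 × 15 − 66 = 69.
The restocking fund pays out 0.80 × 9 × 66 = 475.20 in aggregate.
Group total = 69 + 475.20 = 544.20.

544.20 dollars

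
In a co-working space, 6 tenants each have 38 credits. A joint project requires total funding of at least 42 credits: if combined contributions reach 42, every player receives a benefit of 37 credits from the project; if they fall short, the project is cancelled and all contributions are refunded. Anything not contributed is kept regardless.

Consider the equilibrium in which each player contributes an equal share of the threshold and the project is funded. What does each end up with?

Equal share of the threshold: 42/6 = 7.
At this profile no one gains by cutting their contribution: any cut drops the total below 42, the project is cancelled, contributions are refunded, and the deviator ends with 38, which is less than 38 − 7 + 37 = 68. Contributing more than 7 just wastes the excess. So contributing exactly 7 is a best response.
Each player's payoff: 38 − 7 + 37 = 68.

68 credits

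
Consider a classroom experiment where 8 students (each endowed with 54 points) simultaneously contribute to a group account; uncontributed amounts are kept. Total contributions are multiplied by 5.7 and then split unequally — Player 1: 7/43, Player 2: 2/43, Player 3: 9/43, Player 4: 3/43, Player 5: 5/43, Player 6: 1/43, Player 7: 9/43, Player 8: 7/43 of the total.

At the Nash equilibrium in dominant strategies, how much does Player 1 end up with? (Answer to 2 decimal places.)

154.21 points

Each unit j contributes comes back to j as 5.7 × (j's share), so j prefers to contribute only if that share exceeds 1/5.7 = 0.1754; otherwise keeping the unit dominates.
The shares above 0.1754 belong to Player 3 and Player 7, contributing 54 each; the remaining 6 contribute 0. Total contributed: 108.
Player 1 keeps 54 and receives 5.7 × 108 × 7/43 = 100.21 from the group account, for a payoff of 154.21.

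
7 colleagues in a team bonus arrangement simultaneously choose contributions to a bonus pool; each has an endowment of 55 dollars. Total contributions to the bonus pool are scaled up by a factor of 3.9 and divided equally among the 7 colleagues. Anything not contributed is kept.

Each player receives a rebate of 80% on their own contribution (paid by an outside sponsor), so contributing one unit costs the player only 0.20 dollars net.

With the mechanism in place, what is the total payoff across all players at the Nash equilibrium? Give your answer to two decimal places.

1809.50 dollars

The effective private return per unit is now (3.9/7) / 0.20 = 2.7857 > 1, so every player's dominant strategy flips to full contribution.
At the Nash equilibrium everyone contributes 55. Group total payoff = 7 × (55 × 0.80 + 3.9 × 55) = 1809.50.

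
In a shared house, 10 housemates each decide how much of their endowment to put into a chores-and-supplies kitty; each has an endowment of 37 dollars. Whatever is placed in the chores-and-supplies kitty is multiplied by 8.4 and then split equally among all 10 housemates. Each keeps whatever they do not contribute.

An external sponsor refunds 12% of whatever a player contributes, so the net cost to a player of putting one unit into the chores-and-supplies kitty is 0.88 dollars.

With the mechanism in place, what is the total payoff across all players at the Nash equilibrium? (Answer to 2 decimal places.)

The effective private return is (8.4/10) / 0.88 = 0.9545, which is still under 1, so the mechanism doesn't change anyone's dominant strategy: zero contribution.
At the Nash equilibrium no one contributes; group total payoff = 10 × 37 = 370.

370.00 dollars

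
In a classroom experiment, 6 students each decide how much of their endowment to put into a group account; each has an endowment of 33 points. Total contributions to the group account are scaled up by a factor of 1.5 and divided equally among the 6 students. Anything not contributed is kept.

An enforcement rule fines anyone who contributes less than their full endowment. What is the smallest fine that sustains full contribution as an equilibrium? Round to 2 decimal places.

Given the others contribute fully, the best deviation is to contribute 0 (any partial contribution still incurs the fine and gives up units whose private return 0.2500 is below 1).
Deviating from 33 to 0 saves 33 points but forfeits the deviator's share of the drop in the group account: 1.5/6 × 33 = 8.25.
So the deviation gain is 33 − 8.25 = 24.75, and the fine must be at least 24.75 points to wipe it out.

24.75 points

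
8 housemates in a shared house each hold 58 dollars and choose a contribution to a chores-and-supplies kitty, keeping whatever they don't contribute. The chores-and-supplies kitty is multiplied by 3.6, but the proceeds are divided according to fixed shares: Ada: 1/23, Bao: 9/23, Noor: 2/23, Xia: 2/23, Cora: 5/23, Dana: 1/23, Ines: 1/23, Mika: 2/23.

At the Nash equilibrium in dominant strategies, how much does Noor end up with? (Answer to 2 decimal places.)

Each unit j contributes comes back to j as 3.6 × (j's share), so j prefers to contribute only if that share exceeds 1/3.6 = 0.2778; otherwise keeping the unit dominates.
The only share above 0.2778 is Bao's 9/23, contributing 58; the remaining 7 contribute 0. Total contributed: 58.
Noor keeps 58 and receives 3.6 × 58 × 2/23 = 18.16 from the chores-and-supplies kitty, for a payoff of 76.16.

76.16 dollars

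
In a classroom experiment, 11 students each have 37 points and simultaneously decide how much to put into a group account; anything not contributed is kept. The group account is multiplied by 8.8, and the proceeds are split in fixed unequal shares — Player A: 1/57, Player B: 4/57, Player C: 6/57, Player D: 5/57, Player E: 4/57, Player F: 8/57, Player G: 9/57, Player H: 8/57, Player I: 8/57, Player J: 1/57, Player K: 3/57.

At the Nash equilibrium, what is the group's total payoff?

1561.40 points

For player j, contributing a unit is worthwhile iff 8.8 × (j's share) ≥ 1, i.e. iff j's share is at least 0.1136.
Player F, Player G, Player H and Player I clear that bar, contributing 37 each; the remaining 7 contribute 0. Total contributed: 148.
The group account pays out 8.8 × 148 = 1302.40 in total (split across the unequal shares, but the aggregate is all that matters for the group sum).
The 7 free-riders keep 37 each, adding 259. Group total = 259 + 1302.40 = 1561.40.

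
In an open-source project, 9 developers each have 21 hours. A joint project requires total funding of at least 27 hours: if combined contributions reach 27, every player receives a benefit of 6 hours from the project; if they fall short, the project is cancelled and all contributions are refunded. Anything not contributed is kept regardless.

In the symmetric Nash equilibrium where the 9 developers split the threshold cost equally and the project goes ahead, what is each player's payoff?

24 hours

Equal share of the threshold: 27/9 = 3.
At this profile no one gains by cutting their contribution: any cut drops the total below 27, the project is cancelled, contributions are refunded, and the deviator ends with 21, which is less than 21 − 3 + 6 = 24. Contributing more than 3 just wastes the excess. So contributing exactly 3 is a best response.
Each player's payoff: 21 − 3 + 6 = 24.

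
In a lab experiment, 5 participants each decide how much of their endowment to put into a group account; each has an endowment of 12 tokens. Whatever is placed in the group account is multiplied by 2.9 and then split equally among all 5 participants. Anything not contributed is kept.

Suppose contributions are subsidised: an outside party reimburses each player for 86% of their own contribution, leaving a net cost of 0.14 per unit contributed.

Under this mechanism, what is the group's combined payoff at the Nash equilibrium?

225.60 tokens

With the mechanism, a contributed unit returns (2.9/5) / 0.14 = 4.1429 per unit of net cost to the contributor — now above 1 — so contributing fully is weakly dominant for every player.
At the Nash equilibrium everyone contributes 12. Group total payoff = 5 × (12 × 0.86 + 2.9 × 12) = 225.60.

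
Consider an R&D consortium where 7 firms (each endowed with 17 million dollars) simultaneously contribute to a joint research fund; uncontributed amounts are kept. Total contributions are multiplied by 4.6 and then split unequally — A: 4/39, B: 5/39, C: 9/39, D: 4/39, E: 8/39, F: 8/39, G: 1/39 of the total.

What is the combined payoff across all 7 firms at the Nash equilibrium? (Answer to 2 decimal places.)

180.20 million dollars

For player j, contributing a unit is worthwhile iff 4.6 × (j's share) ≥ 1, i.e. iff j's share is at least 0.2174.
The only share above 0.2174 is C's 9/39, contributing 17; the remaining 6 contribute 0. Total contributed: 17.
The joint research fund pays out 4.6 × 17 = 78.20 in total (split across the unequal shares, but the aggregate is all that matters for the group sum).
The 6 free-riders keep 17 each, adding 102. Group total = 102 + 78.20 = 180.20.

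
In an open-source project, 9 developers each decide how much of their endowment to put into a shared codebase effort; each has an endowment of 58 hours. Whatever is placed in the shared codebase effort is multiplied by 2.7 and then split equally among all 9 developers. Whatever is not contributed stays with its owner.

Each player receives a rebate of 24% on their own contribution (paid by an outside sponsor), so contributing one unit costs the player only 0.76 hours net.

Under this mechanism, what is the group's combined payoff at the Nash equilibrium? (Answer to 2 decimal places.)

The effective private return is (2.7/9) / 0.76 = 0.3947, which is still under 1, so the mechanism doesn't change anyone's dominant strategy: zero contribution.
Everyone keeps their endowment and the group total is 9 × 58 = 522.

522.00 hours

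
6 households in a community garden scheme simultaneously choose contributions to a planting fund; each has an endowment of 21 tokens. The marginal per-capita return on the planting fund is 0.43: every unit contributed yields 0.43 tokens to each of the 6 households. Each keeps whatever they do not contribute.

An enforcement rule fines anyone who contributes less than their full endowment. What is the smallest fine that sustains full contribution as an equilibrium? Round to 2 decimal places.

11.97 tokens

Given the others contribute fully, the best deviation is to contribute 0 (any partial contribution still incurs the fine and gives up units whose private return 0.43 is below 1).
Deviating from 21 to 0 saves 21 tokens but forfeits the deviator's share of the drop in the planting fund: 0.43 × 21 = 9.03.
So the deviation gain is 21 − 9.03 = 11.97, and the fine must be at least 11.97 tokens to wipe it out.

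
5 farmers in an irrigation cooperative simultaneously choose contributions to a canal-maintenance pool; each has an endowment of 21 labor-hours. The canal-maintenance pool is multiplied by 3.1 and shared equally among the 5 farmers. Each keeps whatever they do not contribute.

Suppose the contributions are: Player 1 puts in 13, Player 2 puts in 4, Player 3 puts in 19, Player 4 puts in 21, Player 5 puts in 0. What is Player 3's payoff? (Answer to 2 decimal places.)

37.34 labor-hours

Total contributed: 13 + 4 + 19 + 21 + 0 = 57.
Each receives 3.1 × 57 / 5 = 35.34 from the canal-maintenance pool.
Player 3 keeps 21 − 19 = 2, so Player 3's payoff is 2 + 35.34 = 37.34.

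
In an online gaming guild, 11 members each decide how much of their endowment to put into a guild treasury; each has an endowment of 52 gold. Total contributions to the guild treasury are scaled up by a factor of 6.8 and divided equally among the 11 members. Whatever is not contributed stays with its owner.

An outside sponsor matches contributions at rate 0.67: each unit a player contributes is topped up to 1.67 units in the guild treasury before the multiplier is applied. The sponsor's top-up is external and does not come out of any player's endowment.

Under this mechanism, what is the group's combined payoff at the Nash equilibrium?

Under the mechanism each unit contributed yields 6.8 × 1.67 / 11 = 1.0324 back to its contributor per unit of net cost, which exceeds 1, making full contribution the dominant choice for everyone.
So the Nash equilibrium is full contribution by all 11; the group earns 6.8 × 1.67 × 572 = 6495.63.

6495.63 gold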